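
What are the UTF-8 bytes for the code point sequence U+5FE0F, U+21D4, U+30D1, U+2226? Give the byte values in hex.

U+5FE0F: 4-byte form → F1 9F B8 8F.
U+21D4: 3-byte form → E2 87 94.
U+30D1: 3-byte form → E3 83 91.
U+2226: 3-byte form → E2 88 A6.
Concatenated (13 bytes): F1 9F B8 8F E2 87 94 E3 83 91 E2 88 A6.

F1 9F B8 8F E2 87 94 E3 83 91 E2 88 A6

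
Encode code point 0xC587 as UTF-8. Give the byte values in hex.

U+C587 = 0xC587 = 50567 decimal. In range U+0800–U+FFFF → 3-byte form: 1110xxxx 10xxxxxx 10xxxxxx.
Binary (16 bits): 1100010110000111.
Split 4+6+6: 1100 | 010110 | 000111.
Byte 1: 11101100 = 0xEC.
Byte 2: 10010110 = 0x96.
Byte 3: 10000111 = 0x87.

EC 96 87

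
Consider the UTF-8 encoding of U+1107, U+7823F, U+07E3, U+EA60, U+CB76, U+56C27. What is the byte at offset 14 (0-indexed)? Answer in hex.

U+1107 → 3-byte form E1 84 87 at offsets 0–2.
U+7823F → 4-byte form F1 B8 88 BF at offsets 3–6.
U+07E3 → 2-byte form DF A3 at offsets 7–8.
U+EA60 → 3-byte form EE A9 A0 at offsets 9–11.
U+CB76 → 3-byte form EC AD B6 at offsets 12–14.
Offset 14 falls in char 5's range; it's byte 3 of EC AD B6 = 0xB6.

0xB6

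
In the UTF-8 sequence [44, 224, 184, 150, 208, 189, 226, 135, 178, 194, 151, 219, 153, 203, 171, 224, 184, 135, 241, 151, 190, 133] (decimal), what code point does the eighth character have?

U+0E07

Offset 0: leading byte 0x2C = 00101100 → 1-byte char #1 = 2C.
Offset 1: leading byte 0xE0 = 11100000 → 3-byte char #2 = E0 B8 96.
Offset 4: leading byte 0xD0 = 11010000 → 2-byte char #3 = D0 BD.
Offset 6: leading byte 0xE2 = 11100010 → 3-byte char #4 = E2 87 B2.
Offset 9: leading byte 0xC2 = 11000010 → 2-byte char #5 = C2 97.
Offset 11: leading byte 0xDB = 11011011 → 2-byte char #6 = DB 99.
Offset 13: leading byte 0xCB = 11001011 → 2-byte char #7 = CB AB.
Offset 15: leading byte 0xE0 = 11100000 → 3-byte char #8 = E0 B8 87.
Leading byte 0xE0 = 11100000 matches 1110xxxx → 3-byte sequence.
Byte 1: 0xE0 = 11100000, payload 0000 (4 bits).
Byte 2: 0xB8 = 10111000 (10xxxxxx ✓), payload 111000.
Byte 3: 0x87 = 10000111 (10xxxxxx ✓), payload 000111.
Concatenate: 0000111000000111 = 0xE07 (16 bits → U+0E07).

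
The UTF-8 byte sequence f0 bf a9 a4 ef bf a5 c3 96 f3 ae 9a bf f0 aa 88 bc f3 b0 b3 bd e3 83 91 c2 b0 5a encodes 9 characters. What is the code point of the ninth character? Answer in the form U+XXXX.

U+005A

Offset 0: leading byte 0xF0 = 11110000 → 4-byte char #1 = F0 BF A9 A4.
Offset 4: leading byte 0xEF = 11101111 → 3-byte char #2 = EF BF A5.
Offset 7: leading byte 0xC3 = 11000011 → 2-byte char #3 = C3 96.
Offset 9: leading byte 0xF3 = 11110011 → 4-byte char #4 = F3 AE 9A BF.
Offset 13: leading byte 0xF0 = 11110000 → 4-byte char #5 = F0 AA 88 BC.
Offset 17: leading byte 0xF3 = 11110011 → 4-byte char #6 = F3 B0 B3 BD.
Offset 21: leading byte 0xE3 = 11100011 → 3-byte char #7 = E3 83 91.
Offset 24: leading byte 0xC2 = 11000010 → 2-byte char #8 = C2 B0.
Offset 26: leading byte 0x5A = 01011010 → 1-byte char #9 = 5A.
Leading byte 0x5A = 01011010 matches 0xxxxxxx → 1-byte sequence.
Byte 1: 0x5A = 01011010, payload 1011010 (7 bits).
Concatenate: 1011010 = 0x5A (7 bits → U+005A).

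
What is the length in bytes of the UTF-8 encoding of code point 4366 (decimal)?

U+110E = 0x110E. UTF-8 uses 1 byte below 0x80, 2 below 0x800, 3 below 0x10000, 4 up to 0x10FFFF. 0x110E is in U+0800–U+FFFF → 3 bytes.

3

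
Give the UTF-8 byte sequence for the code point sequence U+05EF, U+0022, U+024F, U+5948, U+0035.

U+05EF: 2-byte form → D7 AF.
U+0022: 1-byte form → 22.
U+024F: 2-byte form → C9 8F.
U+5948: 3-byte form → E5 A5 88.
U+0035: 1-byte form → 35.
Concatenated (9 bytes): D7 AF 22 C9 8F E5 A5 88 35.

D7 AF 22 C9 8F E5 A5 88 35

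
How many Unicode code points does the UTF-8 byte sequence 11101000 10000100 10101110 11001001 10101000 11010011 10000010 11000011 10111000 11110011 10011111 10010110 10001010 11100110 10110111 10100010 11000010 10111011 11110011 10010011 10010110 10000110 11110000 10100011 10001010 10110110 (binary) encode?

9

Byte at offset 0: 0xE8 = 11101000 → 3-byte char (#1). Advance 3.
Byte at offset 3: 0xC9 = 11001001 → 2-byte char (#2). Advance 2.
Byte at offset 5: 0xD3 = 11010011 → 2-byte char (#3). Advance 2.
Byte at offset 7: 0xC3 = 11000011 → 2-byte char (#4). Advance 2.
Byte at offset 9: 0xF3 = 11110011 → 4-byte char (#5). Advance 4.
Byte at offset 13: 0xE6 = 11100110 → 3-byte char (#6). Advance 3.
Byte at offset 16: 0xC2 = 11000010 → 2-byte char (#7). Advance 2.
Byte at offset 18: 0xF3 = 11110011 → 4-byte char (#8). Advance 4.
Byte at offset 22: 0xF0 = 11110000 → 4-byte char (#9). Advance 4.
Reached end at offset 26 after 9 code points.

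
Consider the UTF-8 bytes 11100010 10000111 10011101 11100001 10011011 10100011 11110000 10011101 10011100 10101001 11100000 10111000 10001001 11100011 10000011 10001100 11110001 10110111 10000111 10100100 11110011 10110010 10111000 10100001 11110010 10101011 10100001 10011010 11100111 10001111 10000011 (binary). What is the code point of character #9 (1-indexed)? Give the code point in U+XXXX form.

Offset 0: leading byte 0xE2 = 11100010 → 3-byte char #1 = E2 87 9D.
Offset 3: leading byte 0xE1 = 11100001 → 3-byte char #2 = E1 9B A3.
Offset 6: leading byte 0xF0 = 11110000 → 4-byte char #3 = F0 9D 9C A9.
Offset 10: leading byte 0xE0 = 11100000 → 3-byte char #4 = E0 B8 89.
Offset 13: leading byte 0xE3 = 11100011 → 3-byte char #5 = E3 83 8C.
Offset 16: leading byte 0xF1 = 11110001 → 4-byte char #6 = F1 B7 87 A4.
Offset 20: leading byte 0xF3 = 11110011 → 4-byte char #7 = F3 B2 B8 A1.
Offset 24: leading byte 0xF2 = 11110010 → 4-byte char #8 = F2 AB A1 9A.
Offset 28: leading byte 0xE7 = 11100111 → 3-byte char #9 = E7 8F 83.
Leading byte 0xE7 = 11100111 matches 1110xxxx → 3-byte sequence.
Byte 1: 0xE7 = 11100111, payload 0111 (4 bits).
Byte 2: 0x8F = 10001111 (10xxxxxx ✓), payload 001111.
Byte 3: 0x83 = 10000011 (10xxxxxx ✓), payload 000011.
Concatenate: 0111001111000011 = 0x73C3 (16 bits → U+73C3).

U+73C3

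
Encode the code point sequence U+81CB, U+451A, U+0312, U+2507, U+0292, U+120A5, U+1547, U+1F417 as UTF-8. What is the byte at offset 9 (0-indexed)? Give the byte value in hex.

0x94

U+81CB → 3-byte form E8 87 8B at offsets 0–2.
U+451A → 3-byte form E4 94 9A at offsets 3–5.
U+0312 → 2-byte form CC 92 at offsets 6–7.
U+2507 → 3-byte form E2 94 87 at offsets 8–10.
Offset 9 falls in char 4's range; it's byte 2 of E2 94 87 = 0x94.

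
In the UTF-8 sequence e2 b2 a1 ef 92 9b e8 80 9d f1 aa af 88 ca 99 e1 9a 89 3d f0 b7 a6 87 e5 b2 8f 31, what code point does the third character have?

Offset 0: leading byte 0xE2 = 11100010 → 3-byte char #1 = E2 B2 A1.
Offset 3: leading byte 0xEF = 11101111 → 3-byte char #2 = EF 92 9B.
Offset 6: leading byte 0xE8 = 11101000 → 3-byte char #3 = E8 80 9D.
Leading byte 0xE8 = 11101000 matches 1110xxxx → 3-byte sequence.
Byte 1: 0xE8 = 11101000, payload 1000 (4 bits).
Byte 2: 0x80 = 10000000 (10xxxxxx ✓), payload 000000.
Byte 3: 0x9D = 10011101 (10xxxxxx ✓), payload 011101.
Concatenate: 1000000000011101 = 0x801D (16 bits → U+801D).

U+801D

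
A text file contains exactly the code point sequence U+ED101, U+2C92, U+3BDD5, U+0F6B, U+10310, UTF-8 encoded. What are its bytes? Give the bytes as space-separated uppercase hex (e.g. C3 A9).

U+ED101: 4-byte form → F3 AD 84 81.
U+2C92: 3-byte form → E2 B2 92.
U+3BDD5: 4-byte form → F0 BB B7 95.
U+0F6B: 3-byte form → E0 BD AB.
U+10310: 4-byte form → F0 90 8C 90.
Concatenated (18 bytes): F3 AD 84 81 E2 B2 92 F0 BB B7 95 E0 BD AB F0 90 8C 90.

F3 AD 84 81 E2 B2 92 F0 BB B7 95 E0 BD AB F0 90 8C 90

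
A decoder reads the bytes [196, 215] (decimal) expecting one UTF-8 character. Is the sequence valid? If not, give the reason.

invalid (non-continuation byte where continuation expected)

Leading byte 0xC4 = 11000100 → 2-byte form.
Byte 2 is 0xD7 = 11010111, which is not 10xxxxxx — expected a continuation byte.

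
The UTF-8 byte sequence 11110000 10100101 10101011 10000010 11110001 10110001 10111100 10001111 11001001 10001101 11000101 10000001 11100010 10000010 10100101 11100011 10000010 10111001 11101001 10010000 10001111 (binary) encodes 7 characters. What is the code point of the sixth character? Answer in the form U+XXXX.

Offset 0: leading byte 0xF0 = 11110000 → 4-byte char #1 = F0 A5 AB 82.
Offset 4: leading byte 0xF1 = 11110001 → 4-byte char #2 = F1 B1 BC 8F.
Offset 8: leading byte 0xC9 = 11001001 → 2-byte char #3 = C9 8D.
Offset 10: leading byte 0xC5 = 11000101 → 2-byte char #4 = C5 81.
Offset 12: leading byte 0xE2 = 11100010 → 3-byte char #5 = E2 82 A5.
Offset 15: leading byte 0xE3 = 11100011 → 3-byte char #6 = E3 82 B9.
Leading byte 0xE3 = 11100011 matches 1110xxxx → 3-byte sequence.
Byte 1: 0xE3 = 11100011, payload 0011 (4 bits).
Byte 2: 0x82 = 10000010 (10xxxxxx ✓), payload 000010.
Byte 3: 0xB9 = 10111001 (10xxxxxx ✓), payload 111001.
Concatenate: 0011000010111001 = 0x30B9 (16 bits → U+30B9).

U+30B9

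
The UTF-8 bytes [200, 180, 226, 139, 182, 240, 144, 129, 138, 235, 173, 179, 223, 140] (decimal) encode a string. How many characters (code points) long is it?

Byte at offset 0: 0xC8 = 11001000 → 2-byte char (#1). Advance 2.
Byte at offset 2: 0xE2 = 11100010 → 3-byte char (#2). Advance 3.
Byte at offset 5: 0xF0 = 11110000 → 4-byte char (#3). Advance 4.
Byte at offset 9: 0xEB = 11101011 → 3-byte char (#4). Advance 3.
Byte at offset 12: 0xDF = 11011111 → 2-byte char (#5). Advance 2.
Reached end at offset 14 after 5 code points.

5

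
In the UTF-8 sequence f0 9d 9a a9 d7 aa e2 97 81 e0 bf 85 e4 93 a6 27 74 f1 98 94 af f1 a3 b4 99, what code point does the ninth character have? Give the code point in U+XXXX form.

Offset 0: leading byte 0xF0 = 11110000 → 4-byte char #1 = F0 9D 9A A9.
Offset 4: leading byte 0xD7 = 11010111 → 2-byte char #2 = D7 AA.
Offset 6: leading byte 0xE2 = 11100010 → 3-byte char #3 = E2 97 81.
Offset 9: leading byte 0xE0 = 11100000 → 3-byte char #4 = E0 BF 85.
Offset 12: leading byte 0xE4 = 11100100 → 3-byte char #5 = E4 93 A6.
Offset 15: leading byte 0x27 = 00100111 → 1-byte char #6 = 27.
Offset 16: leading byte 0x74 = 01110100 → 1-byte char #7 = 74.
Offset 17: leading byte 0xF1 = 11110001 → 4-byte char #8 = F1 98 94 AF.
Offset 21: leading byte 0xF1 = 11110001 → 4-byte char #9 = F1 A3 B4 99.
Leading byte 0xF1 = 11110001 matches 11110xxx → 4-byte sequence.
Byte 1: 0xF1 = 11110001, payload 001 (3 bits).
Byte 2: 0xA3 = 10100011 (10xxxxxx ✓), payload 100011.
Byte 3: 0xB4 = 10110100 (10xxxxxx ✓), payload 110100.
Byte 4: 0x99 = 10011001 (10xxxxxx ✓), payload 011001.
Concatenate: 001100011110100011001 = 0x63D19 (21 bits → U+63D19).

U+63D19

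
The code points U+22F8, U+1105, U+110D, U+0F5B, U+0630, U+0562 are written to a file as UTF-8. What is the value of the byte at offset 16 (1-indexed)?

1-indexed offset 16 is 0-indexed offset 15.
U+22F8 → 3-byte form E2 8B B8 at offsets 0–2.
U+1105 → 3-byte form E1 84 85 at offsets 3–5.
U+110D → 3-byte form E1 84 8D at offsets 6–8.
U+0F5B → 3-byte form E0 BD 9B at offsets 9–11.
U+0630 → 2-byte form D8 B0 at offsets 12–13.
U+0562 → 2-byte form D5 A2 at offsets 14–15.
Offset 15 falls in char 6's range; it's byte 2 of D5 A2 = 0xA2.

0xA2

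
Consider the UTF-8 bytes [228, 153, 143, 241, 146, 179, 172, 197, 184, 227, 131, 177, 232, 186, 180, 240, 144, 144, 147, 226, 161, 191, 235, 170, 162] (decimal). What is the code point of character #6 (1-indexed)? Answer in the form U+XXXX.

U+10413

Offset 0: leading byte 0xE4 = 11100100 → 3-byte char #1 = E4 99 8F.
Offset 3: leading byte 0xF1 = 11110001 → 4-byte char #2 = F1 92 B3 AC.
Offset 7: leading byte 0xC5 = 11000101 → 2-byte char #3 = C5 B8.
Offset 9: leading byte 0xE3 = 11100011 → 3-byte char #4 = E3 83 B1.
Offset 12: leading byte 0xE8 = 11101000 → 3-byte char #5 = E8 BA B4.
Offset 15: leading byte 0xF0 = 11110000 → 4-byte char #6 = F0 90 90 93.
Leading byte 0xF0 = 11110000 matches 11110xxx → 4-byte sequence.
Byte 1: 0xF0 = 11110000, payload 000 (3 bits).
Byte 2: 0x90 = 10010000 (10xxxxxx ✓), payload 010000.
Byte 3: 0x90 = 10010000 (10xxxxxx ✓), payload 010000.
Byte 4: 0x93 = 10010011 (10xxxxxx ✓), payload 010011.
Concatenate: 000010000010000010011 = 0x10413 (21 bits → U+10413).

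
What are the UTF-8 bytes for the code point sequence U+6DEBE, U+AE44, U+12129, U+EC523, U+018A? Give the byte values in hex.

U+6DEBE: 4-byte form → F1 AD BA BE.
U+AE44: 3-byte form → EA B9 84.
U+12129: 4-byte form → F0 92 84 A9.
U+EC523: 4-byte form → F3 AC 94 A3.
U+018A: 2-byte form → C6 8A.
Concatenated (17 bytes): F1 AD BA BE EA B9 84 F0 92 84 A9 F3 AC 94 A3 C6 8A.

F1 AD BA BE EA B9 84 F0 92 84 A9 F3 AC 94 A3 C6 8A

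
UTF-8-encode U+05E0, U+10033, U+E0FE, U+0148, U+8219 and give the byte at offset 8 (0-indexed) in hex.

U+05E0 → 2-byte form D7 A0 at offsets 0–1.
U+10033 → 4-byte form F0 90 80 B3 at offsets 2–5.
U+E0FE → 3-byte form EE 83 BE at offsets 6–8.
Offset 8 falls in char 3's range; it's byte 3 of EE 83 BE = 0xBE.

0xBE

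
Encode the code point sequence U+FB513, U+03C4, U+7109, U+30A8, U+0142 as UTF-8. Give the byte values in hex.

F3 BB 94 93 CF 84 E7 84 89 E3 82 A8 C5 82

U+FB513: 4-byte form → F3 BB 94 93.
U+03C4: 2-byte form → CF 84.
U+7109: 3-byte form → E7 84 89.
U+30A8: 3-byte form → E3 82 A8.
U+0142: 2-byte form → C5 82.
Concatenated (14 bytes): F3 BB 94 93 CF 84 E7 84 89 E3 82 A8 C5 82.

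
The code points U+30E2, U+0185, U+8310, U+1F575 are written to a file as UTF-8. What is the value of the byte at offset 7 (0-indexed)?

0x90

U+30E2 → 3-byte form E3 83 A2 at offsets 0–2.
U+0185 → 2-byte form C6 85 at offsets 3–4.
U+8310 → 3-byte form E8 8C 90 at offsets 5–7.
Offset 7 falls in char 3's range; it's byte 3 of E8 8C 90 = 0x90.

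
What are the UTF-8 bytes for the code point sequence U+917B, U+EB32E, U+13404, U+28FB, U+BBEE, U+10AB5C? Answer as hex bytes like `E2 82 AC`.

U+917B: 3-byte form → E9 85 BB.
U+EB32E: 4-byte form → F3 AB 8C AE.
U+13404: 4-byte form → F0 93 90 84.
U+28FB: 3-byte form → E2 A3 BB.
U+BBEE: 3-byte form → EB AF AE.
U+10AB5C: 4-byte form → F4 8A AD 9C.
Concatenated (21 bytes): E9 85 BB F3 AB 8C AE F0 93 90 84 E2 A3 BB EB AF AE F4 8A AD 9C.

E9 85 BB F3 AB 8C AE F0 93 90 84 E2 A3 BB EB AF AE F4 8A AD 9C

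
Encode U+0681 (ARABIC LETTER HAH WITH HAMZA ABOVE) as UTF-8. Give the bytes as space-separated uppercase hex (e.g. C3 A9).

U+0681 = 0x681 = 1665 decimal. In range U+0080–U+07FF → 2-byte form: 110xxxxx 10xxxxxx.
Binary (11 bits): 11010000001.
Split 5+6: 11010 | 000001.
Byte 1: 11011010 = 0xDA.
Byte 2: 10000001 = 0x81.

DA 81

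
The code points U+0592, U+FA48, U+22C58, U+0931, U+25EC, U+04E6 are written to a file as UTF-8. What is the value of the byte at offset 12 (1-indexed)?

0xB1

1-indexed offset 12 is 0-indexed offset 11.
U+0592 → 2-byte form D6 92 at offsets 0–1.
U+FA48 → 3-byte form EF A9 88 at offsets 2–4.
U+22C58 → 4-byte form F0 A2 B1 98 at offsets 5–8.
U+0931 → 3-byte form E0 A4 B1 at offsets 9–11.
Offset 11 falls in char 4's range; it's byte 3 of E0 A4 B1 = 0xB1.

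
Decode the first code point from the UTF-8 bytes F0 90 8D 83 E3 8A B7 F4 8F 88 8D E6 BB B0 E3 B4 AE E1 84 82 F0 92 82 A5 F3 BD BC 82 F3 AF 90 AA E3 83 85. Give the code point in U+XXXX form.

Offset 0: leading byte 0xF0 = 11110000 → 4-byte char #1 = F0 90 8D 83.
Leading byte 0xF0 = 11110000 matches 11110xxx → 4-byte sequence.
Byte 1: 0xF0 = 11110000, payload 000 (3 bits).
Byte 2: 0x90 = 10010000 (10xxxxxx ✓), payload 010000.
Byte 3: 0x8D = 10001101 (10xxxxxx ✓), payload 001101.
Byte 4: 0x83 = 10000011 (10xxxxxx ✓), payload 000011.
Concatenate: 000010000001101000011 = 0x10343 (21 bits → U+10343).

U+10343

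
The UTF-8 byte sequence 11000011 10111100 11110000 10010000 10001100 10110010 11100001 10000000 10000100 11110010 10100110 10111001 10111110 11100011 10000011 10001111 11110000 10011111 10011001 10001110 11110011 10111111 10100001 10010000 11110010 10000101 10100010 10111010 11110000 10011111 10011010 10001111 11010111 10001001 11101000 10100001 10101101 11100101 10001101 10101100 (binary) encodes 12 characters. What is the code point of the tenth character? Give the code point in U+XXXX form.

U+05C9

Offset 0: leading byte 0xC3 = 11000011 → 2-byte char #1 = C3 BC.
Offset 2: leading byte 0xF0 = 11110000 → 4-byte char #2 = F0 90 8C B2.
Offset 6: leading byte 0xE1 = 11100001 → 3-byte char #3 = E1 80 84.
Offset 9: leading byte 0xF2 = 11110010 → 4-byte char #4 = F2 A6 B9 BE.
Offset 13: leading byte 0xE3 = 11100011 → 3-byte char #5 = E3 83 8F.
Offset 16: leading byte 0xF0 = 11110000 → 4-byte char #6 = F0 9F 99 8E.
Offset 20: leading byte 0xF3 = 11110011 → 4-byte char #7 = F3 BF A1 90.
Offset 24: leading byte 0xF2 = 11110010 → 4-byte char #8 = F2 85 A2 BA.
Offset 28: leading byte 0xF0 = 11110000 → 4-byte char #9 = F0 9F 9A 8F.
Offset 32: leading byte 0xD7 = 11010111 → 2-byte char #10 = D7 89.
Leading byte 0xD7 = 11010111 matches 110xxxxx → 2-byte sequence.
Byte 1: 0xD7 = 11010111, payload 10111 (5 bits).
Byte 2: 0x89 = 10001001 (10xxxxxx ✓), payload 001001.
Concatenate: 10111001001 = 0x5C9 (11 bits → U+05C9).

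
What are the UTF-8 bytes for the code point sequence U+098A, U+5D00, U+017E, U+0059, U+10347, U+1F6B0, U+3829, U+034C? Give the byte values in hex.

U+098A: 3-byte form → E0 A6 8A.
U+5D00: 3-byte form → E5 B4 80.
U+017E: 2-byte form → C5 BE.
U+0059: 1-byte form → 59.
U+10347: 4-byte form → F0 90 8D 87.
U+1F6B0: 4-byte form → F0 9F 9A B0.
U+3829: 3-byte form → E3 A0 A9.
U+034C: 2-byte form → CD 8C.
Concatenated (22 bytes): E0 A6 8A E5 B4 80 C5 BE 59 F0 90 8D 87 F0 9F 9A B0 E3 A0 A9 CD 8C.

E0 A6 8A E5 B4 80 C5 BE 59 F0 90 8D 87 F0 9F 9A B0 E3 A0 A9 CD 8C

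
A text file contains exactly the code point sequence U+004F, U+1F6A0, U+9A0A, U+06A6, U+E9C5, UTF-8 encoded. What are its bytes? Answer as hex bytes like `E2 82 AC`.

U+004F: 1-byte form → 4F.
U+1F6A0: 4-byte form → F0 9F 9A A0.
U+9A0A: 3-byte form → E9 A8 8A.
U+06A6: 2-byte form → DA A6.
U+E9C5: 3-byte form → EE A7 85.
Concatenated (13 bytes): 4F F0 9F 9A A0 E9 A8 8A DA A6 EE A7 85.

4F F0 9F 9A A0 E9 A8 8A DA A6 EE A7 85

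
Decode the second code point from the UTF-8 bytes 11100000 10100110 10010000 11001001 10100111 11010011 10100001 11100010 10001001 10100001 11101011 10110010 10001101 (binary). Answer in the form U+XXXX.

U+0267

Offset 0: leading byte 0xE0 = 11100000 → 3-byte char #1 = E0 A6 90.
Offset 3: leading byte 0xC9 = 11001001 → 2-byte char #2 = C9 A7.
Leading byte 0xC9 = 11001001 matches 110xxxxx → 2-byte sequence.
Byte 1: 0xC9 = 11001001, payload 01001 (5 bits).
Byte 2: 0xA7 = 10100111 (10xxxxxx ✓), payload 100111.
Concatenate: 01001100111 = 0x267 (11 bits → U+0267).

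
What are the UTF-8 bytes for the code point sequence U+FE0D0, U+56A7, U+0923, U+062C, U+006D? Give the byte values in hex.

U+FE0D0: 4-byte form → F3 BE 83 90.
U+56A7: 3-byte form → E5 9A A7.
U+0923: 3-byte form → E0 A4 A3.
U+062C: 2-byte form → D8 AC.
U+006D: 1-byte form → 6D.
Concatenated (13 bytes): F3 BE 83 90 E5 9A A7 E0 A4 A3 D8 AC 6D.

F3 BE 83 90 E5 9A A7 E0 A4 A3 D8 AC 6D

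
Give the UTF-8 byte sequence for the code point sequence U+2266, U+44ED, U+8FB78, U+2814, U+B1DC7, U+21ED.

E2 89 A6 E4 93 AD F2 8F AD B8 E2 A0 94 F2 B1 B7 87 E2 87 AD

U+2266: 3-byte form → E2 89 A6.
U+44ED: 3-byte form → E4 93 AD.
U+8FB78: 4-byte form → F2 8F AD B8.
U+2814: 3-byte form → E2 A0 94.
U+B1DC7: 4-byte form → F2 B1 B7 87.
U+21ED: 3-byte form → E2 87 AD.
Concatenated (20 bytes): E2 89 A6 E4 93 AD F2 8F AD B8 E2 A0 94 F2 B1 B7 87 E2 87 AD.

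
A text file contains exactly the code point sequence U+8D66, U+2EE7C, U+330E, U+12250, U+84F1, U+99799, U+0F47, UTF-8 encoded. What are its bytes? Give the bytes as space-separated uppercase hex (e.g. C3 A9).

U+8D66: 3-byte form → E8 B5 A6.
U+2EE7C: 4-byte form → F0 AE B9 BC.
U+330E: 3-byte form → E3 8C 8E.
U+12250: 4-byte form → F0 92 89 90.
U+84F1: 3-byte form → E8 93 B1.
U+99799: 4-byte form → F2 99 9E 99.
U+0F47: 3-byte form → E0 BD 87.
Concatenated (24 bytes): E8 B5 A6 F0 AE B9 BC E3 8C 8E F0 92 89 90 E8 93 B1 F2 99 9E 99 E0 BD 87.

E8 B5 A6 F0 AE B9 BC E3 8C 8E F0 92 89 90 E8 93 B1 F2 99 9E 99 E0 BD 87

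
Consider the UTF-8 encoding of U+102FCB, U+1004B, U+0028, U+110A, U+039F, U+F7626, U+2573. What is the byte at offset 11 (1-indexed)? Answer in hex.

1-indexed offset 11 is 0-indexed offset 10.
U+102FCB → 4-byte form F4 82 BF 8B at offsets 0–3.
U+1004B → 4-byte form F0 90 81 8B at offsets 4–7.
U+0028 → 1-byte form 28 at offsets 8–8.
U+110A → 3-byte form E1 84 8A at offsets 9–11.
Offset 10 falls in char 4's range; it's byte 2 of E1 84 8A = 0x84.

0x84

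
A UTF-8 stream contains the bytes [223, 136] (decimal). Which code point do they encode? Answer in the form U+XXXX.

U+07C8

Leading byte 0xDF = 11011111 matches 110xxxxx → 2-byte sequence.
Byte 1: 0xDF = 11011111, payload 11111 (5 bits).
Byte 2: 0x88 = 10001000 (10xxxxxx ✓), payload 001000.
Concatenate: 11111001000 = 0x7C8 (11 bits → U+07C8).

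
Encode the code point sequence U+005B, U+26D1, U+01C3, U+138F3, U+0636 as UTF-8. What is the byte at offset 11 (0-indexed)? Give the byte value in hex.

U+005B → 1-byte form 5B at offsets 0–0.
U+26D1 → 3-byte form E2 9B 91 at offsets 1–3.
U+01C3 → 2-byte form C7 83 at offsets 4–5.
U+138F3 → 4-byte form F0 93 A3 B3 at offsets 6–9.
U+0636 → 2-byte form D8 B6 at offsets 10–11.
Offset 11 falls in char 5's range; it's byte 2 of D8 B6 = 0xB6.

0xB6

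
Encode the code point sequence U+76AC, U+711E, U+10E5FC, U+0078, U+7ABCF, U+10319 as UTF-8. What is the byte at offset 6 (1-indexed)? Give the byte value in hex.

0x9E

1-indexed offset 6 is 0-indexed offset 5.
U+76AC → 3-byte form E7 9A AC at offsets 0–2.
U+711E → 3-byte form E7 84 9E at offsets 3–5.
Offset 5 falls in char 2's range; it's byte 3 of E7 84 9E = 0x9E.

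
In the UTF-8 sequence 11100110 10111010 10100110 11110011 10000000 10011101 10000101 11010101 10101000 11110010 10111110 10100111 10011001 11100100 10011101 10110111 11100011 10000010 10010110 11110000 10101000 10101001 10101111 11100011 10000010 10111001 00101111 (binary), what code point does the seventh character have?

U+28A6F

Offset 0: leading byte 0xE6 = 11100110 → 3-byte char #1 = E6 BA A6.
Offset 3: leading byte 0xF3 = 11110011 → 4-byte char #2 = F3 80 9D 85.
Offset 7: leading byte 0xD5 = 11010101 → 2-byte char #3 = D5 A8.
Offset 9: leading byte 0xF2 = 11110010 → 4-byte char #4 = F2 BE A7 99.
Offset 13: leading byte 0xE4 = 11100100 → 3-byte char #5 = E4 9D B7.
Offset 16: leading byte 0xE3 = 11100011 → 3-byte char #6 = E3 82 96.
Offset 19: leading byte 0xF0 = 11110000 → 4-byte char #7 = F0 A8 A9 AF.
Leading byte 0xF0 = 11110000 matches 11110xxx → 4-byte sequence.
Byte 1: 0xF0 = 11110000, payload 000 (3 bits).
Byte 2: 0xA8 = 10101000 (10xxxxxx ✓), payload 101000.
Byte 3: 0xA9 = 10101001 (10xxxxxx ✓), payload 101001.
Byte 4: 0xAF = 10101111 (10xxxxxx ✓), payload 101111.
Concatenate: 000101000101001101111 = 0x28A6F (21 bits → U+28A6F).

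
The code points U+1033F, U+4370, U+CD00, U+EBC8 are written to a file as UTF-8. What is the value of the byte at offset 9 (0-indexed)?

0x80

U+1033F → 4-byte form F0 90 8C BF at offsets 0–3.
U+4370 → 3-byte form E4 8D B0 at offsets 4–6.
U+CD00 → 3-byte form EC B4 80 at offsets 7–9.
Offset 9 falls in char 3's range; it's byte 3 of EC B4 80 = 0x80.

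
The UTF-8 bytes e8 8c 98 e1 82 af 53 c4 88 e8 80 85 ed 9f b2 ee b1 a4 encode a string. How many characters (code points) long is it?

7

Byte at offset 0: 0xE8 = 11101000 → 3-byte char (#1). Advance 3.
Byte at offset 3: 0xE1 = 11100001 → 3-byte char (#2). Advance 3.
Byte at offset 6: 0x53 = 01010011 → 1-byte char (#3). Advance 1.
Byte at offset 7: 0xC4 = 11000100 → 2-byte char (#4). Advance 2.
Byte at offset 9: 0xE8 = 11101000 → 3-byte char (#5). Advance 3.
Byte at offset 12: 0xED = 11101101 → 3-byte char (#6). Advance 3.
Byte at offset 15: 0xEE = 11101110 → 3-byte char (#7). Advance 3.
Reached end at offset 18 after 7 code points.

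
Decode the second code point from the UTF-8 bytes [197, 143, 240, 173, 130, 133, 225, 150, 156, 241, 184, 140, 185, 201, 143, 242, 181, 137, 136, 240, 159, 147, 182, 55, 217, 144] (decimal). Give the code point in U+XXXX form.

Offset 0: leading byte 0xC5 = 11000101 → 2-byte char #1 = C5 8F.
Offset 2: leading byte 0xF0 = 11110000 → 4-byte char #2 = F0 AD 82 85.
Leading byte 0xF0 = 11110000 matches 11110xxx → 4-byte sequence.
Byte 1: 0xF0 = 11110000, payload 000 (3 bits).
Byte 2: 0xAD = 10101101 (10xxxxxx ✓), payload 101101.
Byte 3: 0x82 = 10000010 (10xxxxxx ✓), payload 000010.
Byte 4: 0x85 = 10000101 (10xxxxxx ✓), payload 000101.
Concatenate: 000101101000010000101 = 0x2D085 (21 bits → U+2D085).

U+2D085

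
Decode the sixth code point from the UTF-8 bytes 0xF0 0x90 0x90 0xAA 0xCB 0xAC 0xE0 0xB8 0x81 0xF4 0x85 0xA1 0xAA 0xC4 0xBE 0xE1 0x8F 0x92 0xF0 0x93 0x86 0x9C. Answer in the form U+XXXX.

Offset 0: leading byte 0xF0 = 11110000 → 4-byte char #1 = F0 90 90 AA.
Offset 4: leading byte 0xCB = 11001011 → 2-byte char #2 = CB AC.
Offset 6: leading byte 0xE0 = 11100000 → 3-byte char #3 = E0 B8 81.
Offset 9: leading byte 0xF4 = 11110100 → 4-byte char #4 = F4 85 A1 AA.
Offset 13: leading byte 0xC4 = 11000100 → 2-byte char #5 = C4 BE.
Offset 15: leading byte 0xE1 = 11100001 → 3-byte char #6 = E1 8F 92.
Leading byte 0xE1 = 11100001 matches 1110xxxx → 3-byte sequence.
Byte 1: 0xE1 = 11100001, payload 0001 (4 bits).
Byte 2: 0x8F = 10001111 (10xxxxxx ✓), payload 001111.
Byte 3: 0x92 = 10010010 (10xxxxxx ✓), payload 010010.
Concatenate: 0001001111010010 = 0x13D2 (16 bits → U+13D2).

U+13D2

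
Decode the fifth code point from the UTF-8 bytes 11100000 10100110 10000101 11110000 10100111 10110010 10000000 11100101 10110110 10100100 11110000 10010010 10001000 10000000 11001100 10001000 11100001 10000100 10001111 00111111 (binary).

U+0308

Offset 0: leading byte 0xE0 = 11100000 → 3-byte char #1 = E0 A6 85.
Offset 3: leading byte 0xF0 = 11110000 → 4-byte char #2 = F0 A7 B2 80.
Offset 7: leading byte 0xE5 = 11100101 → 3-byte char #3 = E5 B6 A4.
Offset 10: leading byte 0xF0 = 11110000 → 4-byte char #4 = F0 92 88 80.
Offset 14: leading byte 0xCC = 11001100 → 2-byte char #5 = CC 88.
Leading byte 0xCC = 11001100 matches 110xxxxx → 2-byte sequence.
Byte 1: 0xCC = 11001100, payload 01100 (5 bits).
Byte 2: 0x88 = 10001000 (10xxxxxx ✓), payload 001000.
Concatenate: 01100001000 = 0x308 (11 bits → U+0308).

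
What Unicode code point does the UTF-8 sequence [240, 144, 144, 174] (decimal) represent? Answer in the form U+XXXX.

U+1042E

Leading byte 0xF0 = 11110000 matches 11110xxx → 4-byte sequence.
Byte 1: 0xF0 = 11110000, payload 000 (3 bits).
Byte 2: 0x90 = 10010000 (10xxxxxx ✓), payload 010000.
Byte 3: 0x90 = 10010000 (10xxxxxx ✓), payload 010000.
Byte 4: 0xAE = 10101110 (10xxxxxx ✓), payload 101110.
Concatenate: 000010000010000101110 = 0x1042E (21 bits → U+1042E).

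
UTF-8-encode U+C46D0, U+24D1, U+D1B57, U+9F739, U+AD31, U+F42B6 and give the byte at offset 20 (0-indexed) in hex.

0x8A

U+C46D0 → 4-byte form F3 84 9B 90 at offsets 0–3.
U+24D1 → 3-byte form E2 93 91 at offsets 4–6.
U+D1B57 → 4-byte form F3 91 AD 97 at offsets 7–10.
U+9F739 → 4-byte form F2 9F 9C B9 at offsets 11–14.
U+AD31 → 3-byte form EA B4 B1 at offsets 15–17.
U+F42B6 → 4-byte form F3 B4 8A B6 at offsets 18–21.
Offset 20 falls in char 6's range; it's byte 3 of F3 B4 8A B6 = 0x8A.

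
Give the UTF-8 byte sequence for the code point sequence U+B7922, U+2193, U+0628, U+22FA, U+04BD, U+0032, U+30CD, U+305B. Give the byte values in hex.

U+B7922: 4-byte form → F2 B7 A4 A2.
U+2193: 3-byte form → E2 86 93.
U+0628: 2-byte form → D8 A8.
U+22FA: 3-byte form → E2 8B BA.
U+04BD: 2-byte form → D2 BD.
U+0032: 1-byte form → 32.
U+30CD: 3-byte form → E3 83 8D.
U+305B: 3-byte form → E3 81 9B.
Concatenated (21 bytes): F2 B7 A4 A2 E2 86 93 D8 A8 E2 8B BA D2 BD 32 E3 83 8D E3 81 9B.

F2 B7 A4 A2 E2 86 93 D8 A8 E2 8B BA D2 BD 32 E3 83 8D E3 81 9B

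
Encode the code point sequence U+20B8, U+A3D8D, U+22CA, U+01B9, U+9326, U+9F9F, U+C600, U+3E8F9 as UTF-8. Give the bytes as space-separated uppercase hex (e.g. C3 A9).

E2 82 B8 F2 A3 B6 8D E2 8B 8A C6 B9 E9 8C A6 E9 BE 9F EC 98 80 F0 BE A3 B9

U+20B8: 3-byte form → E2 82 B8.
U+A3D8D: 4-byte form → F2 A3 B6 8D.
U+22CA: 3-byte form → E2 8B 8A.
U+01B9: 2-byte form → C6 B9.
U+9326: 3-byte form → E9 8C A6.
U+9F9F: 3-byte form → E9 BE 9F.
U+C600: 3-byte form → EC 98 80.
U+3E8F9: 4-byte form → F0 BE A3 B9.
Concatenated (25 bytes): E2 82 B8 F2 A3 B6 8D E2 8B 8A C6 B9 E9 8C A6 E9 BE 9F EC 98 80 F0 BE A3 B9.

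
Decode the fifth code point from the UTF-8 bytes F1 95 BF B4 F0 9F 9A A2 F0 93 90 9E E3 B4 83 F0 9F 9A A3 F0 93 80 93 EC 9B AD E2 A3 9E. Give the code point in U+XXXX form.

Offset 0: leading byte 0xF1 = 11110001 → 4-byte char #1 = F1 95 BF B4.
Offset 4: leading byte 0xF0 = 11110000 → 4-byte char #2 = F0 9F 9A A2.
Offset 8: leading byte 0xF0 = 11110000 → 4-byte char #3 = F0 93 90 9E.
Offset 12: leading byte 0xE3 = 11100011 → 3-byte char #4 = E3 B4 83.
Offset 15: leading byte 0xF0 = 11110000 → 4-byte char #5 = F0 9F 9A A3.
Leading byte 0xF0 = 11110000 matches 11110xxx → 4-byte sequence.
Byte 1: 0xF0 = 11110000, payload 000 (3 bits).
Byte 2: 0x9F = 10011111 (10xxxxxx ✓), payload 011111.
Byte 3: 0x9A = 10011010 (10xxxxxx ✓), payload 011010.
Byte 4: 0xA3 = 10100011 (10xxxxxx ✓), payload 100011.
Concatenate: 000011111011010100011 = 0x1F6A3 (21 bits → U+1F6A3).

U+1F6A3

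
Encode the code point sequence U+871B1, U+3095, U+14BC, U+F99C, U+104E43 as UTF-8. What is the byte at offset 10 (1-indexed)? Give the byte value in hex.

1-indexed offset 10 is 0-indexed offset 9.
U+871B1 → 4-byte form F2 87 86 B1 at offsets 0–3.
U+3095 → 3-byte form E3 82 95 at offsets 4–6.
U+14BC → 3-byte form E1 92 BC at offsets 7–9.
Offset 9 falls in char 3's range; it's byte 3 of E1 92 BC = 0xBC.

0xBC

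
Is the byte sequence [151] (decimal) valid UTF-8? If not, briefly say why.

Byte 0x97 = 10010111 has the form 10xxxxxx — a continuation byte — but there is no preceding leading byte.

invalid (continuation byte with no leading byte)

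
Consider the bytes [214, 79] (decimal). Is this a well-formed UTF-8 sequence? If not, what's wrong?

Leading byte 0xD6 = 11010110 → 2-byte form.
Byte 2 is 0x4F = 01001111, which is not 10xxxxxx — expected a continuation byte.

invalid (non-continuation byte where continuation expected)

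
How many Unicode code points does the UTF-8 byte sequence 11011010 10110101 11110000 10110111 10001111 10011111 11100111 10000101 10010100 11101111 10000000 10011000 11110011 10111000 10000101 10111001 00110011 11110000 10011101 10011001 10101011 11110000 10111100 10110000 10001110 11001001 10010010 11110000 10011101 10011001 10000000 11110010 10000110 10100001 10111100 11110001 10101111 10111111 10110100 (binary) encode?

Byte at offset 0: 0xDA = 11011010 → 2-byte char (#1). Advance 2.
Byte at offset 2: 0xF0 = 11110000 → 4-byte char (#2). Advance 4.
Byte at offset 6: 0xE7 = 11100111 → 3-byte char (#3). Advance 3.
Byte at offset 9: 0xEF = 11101111 → 3-byte char (#4). Advance 3.
Byte at offset 12: 0xF3 = 11110011 → 4-byte char (#5). Advance 4.
Byte at offset 16: 0x33 = 00110011 → 1-byte char (#6). Advance 1.
Byte at offset 17: 0xF0 = 11110000 → 4-byte char (#7). Advance 4.
Byte at offset 21: 0xF0 = 11110000 → 4-byte char (#8). Advance 4.
Byte at offset 25: 0xC9 = 11001001 → 2-byte char (#9). Advance 2.
Byte at offset 27: 0xF0 = 11110000 → 4-byte char (#10). Advance 4.
Byte at offset 31: 0xF2 = 11110010 → 4-byte char (#11). Advance 4.
Byte at offset 35: 0xF1 = 11110001 → 4-byte char (#12). Advance 4.
Reached end at offset 39 after 12 code points.

12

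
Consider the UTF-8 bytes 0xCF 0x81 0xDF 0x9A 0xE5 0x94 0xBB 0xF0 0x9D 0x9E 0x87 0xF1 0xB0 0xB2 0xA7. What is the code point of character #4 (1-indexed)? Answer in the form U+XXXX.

Offset 0: leading byte 0xCF = 11001111 → 2-byte char #1 = CF 81.
Offset 2: leading byte 0xDF = 11011111 → 2-byte char #2 = DF 9A.
Offset 4: leading byte 0xE5 = 11100101 → 3-byte char #3 = E5 94 BB.
Offset 7: leading byte 0xF0 = 11110000 → 4-byte char #4 = F0 9D 9E 87.
Leading byte 0xF0 = 11110000 matches 11110xxx → 4-byte sequence.
Byte 1: 0xF0 = 11110000, payload 000 (3 bits).
Byte 2: 0x9D = 10011101 (10xxxxxx ✓), payload 011101.
Byte 3: 0x9E = 10011110 (10xxxxxx ✓), payload 011110.
Byte 4: 0x87 = 10000111 (10xxxxxx ✓), payload 000111.
Concatenate: 000011101011110000111 = 0x1D787 (21 bits → U+1D787).

U+1D787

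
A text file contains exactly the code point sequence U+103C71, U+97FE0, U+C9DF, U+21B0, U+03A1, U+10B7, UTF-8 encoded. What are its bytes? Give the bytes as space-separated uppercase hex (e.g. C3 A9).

F4 83 B1 B1 F2 97 BF A0 EC A7 9F E2 86 B0 CE A1 E1 82 B7

U+103C71: 4-byte form → F4 83 B1 B1.
U+97FE0: 4-byte form → F2 97 BF A0.
U+C9DF: 3-byte form → EC A7 9F.
U+21B0: 3-byte form → E2 86 B0.
U+03A1: 2-byte form → CE A1.
U+10B7: 3-byte form → E1 82 B7.
Concatenated (19 bytes): F4 83 B1 B1 F2 97 BF A0 EC A7 9F E2 86 B0 CE A1 E1 82 B7.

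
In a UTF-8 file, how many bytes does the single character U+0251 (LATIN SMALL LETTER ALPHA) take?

2

U+0251 = 0x251. UTF-8 uses 1 byte below 0x80, 2 below 0x800, 3 below 0x10000, 4 up to 0x10FFFF. 0x251 is in U+0080–U+07FF → 2 bytes.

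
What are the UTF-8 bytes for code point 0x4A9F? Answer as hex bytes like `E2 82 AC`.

U+4A9F = 0x4A9F = 19103 decimal. In range U+0800–U+FFFF → 3-byte form: 1110xxxx 10xxxxxx 10xxxxxx.
Binary (16 bits): 0100101010011111.
Split 4+6+6: 0100 | 101010 | 011111.
Byte 1: 11100100 = 0xE4.
Byte 2: 10101010 = 0xAA.
Byte 3: 10011111 = 0x9F.

E4 AA 9F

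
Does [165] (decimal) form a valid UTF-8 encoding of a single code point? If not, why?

Byte 0xA5 = 10100101 has the form 10xxxxxx — a continuation byte — but there is no preceding leading byte.

invalid (continuation byte with no leading byte)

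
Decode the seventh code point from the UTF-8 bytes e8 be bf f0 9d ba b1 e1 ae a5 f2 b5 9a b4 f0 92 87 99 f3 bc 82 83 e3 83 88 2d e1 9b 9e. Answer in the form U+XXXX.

Offset 0: leading byte 0xE8 = 11101000 → 3-byte char #1 = E8 BE BF.
Offset 3: leading byte 0xF0 = 11110000 → 4-byte char #2 = F0 9D BA B1.
Offset 7: leading byte 0xE1 = 11100001 → 3-byte char #3 = E1 AE A5.
Offset 10: leading byte 0xF2 = 11110010 → 4-byte char #4 = F2 B5 9A B4.
Offset 14: leading byte 0xF0 = 11110000 → 4-byte char #5 = F0 92 87 99.
Offset 18: leading byte 0xF3 = 11110011 → 4-byte char #6 = F3 BC 82 83.
Offset 22: leading byte 0xE3 = 11100011 → 3-byte char #7 = E3 83 88.
Leading byte 0xE3 = 11100011 matches 1110xxxx → 3-byte sequence.
Byte 1: 0xE3 = 11100011, payload 0011 (4 bits).
Byte 2: 0x83 = 10000011 (10xxxxxx ✓), payload 000011.
Byte 3: 0x88 = 10001000 (10xxxxxx ✓), payload 001000.
Concatenate: 0011000011001000 = 0x30C8 (16 bits → U+30C8).

U+30C8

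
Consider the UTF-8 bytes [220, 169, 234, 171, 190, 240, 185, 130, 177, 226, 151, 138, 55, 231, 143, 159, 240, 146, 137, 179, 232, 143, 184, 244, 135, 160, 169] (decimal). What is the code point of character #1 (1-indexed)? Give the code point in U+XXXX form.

U+0729

Offset 0: leading byte 0xDC = 11011100 → 2-byte char #1 = DC A9.
Leading byte 0xDC = 11011100 matches 110xxxxx → 2-byte sequence.
Byte 1: 0xDC = 11011100, payload 11100 (5 bits).
Byte 2: 0xA9 = 10101001 (10xxxxxx ✓), payload 101001.
Concatenate: 11100101001 = 0x729 (11 bits → U+0729).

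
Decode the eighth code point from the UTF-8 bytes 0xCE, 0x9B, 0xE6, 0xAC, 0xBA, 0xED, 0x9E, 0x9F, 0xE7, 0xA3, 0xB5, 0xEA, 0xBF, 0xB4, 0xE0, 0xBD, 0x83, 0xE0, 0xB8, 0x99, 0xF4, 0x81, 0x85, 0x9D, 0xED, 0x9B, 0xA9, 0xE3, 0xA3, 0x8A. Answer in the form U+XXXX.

U+10115D

Offset 0: leading byte 0xCE = 11001110 → 2-byte char #1 = CE 9B.
Offset 2: leading byte 0xE6 = 11100110 → 3-byte char #2 = E6 AC BA.
Offset 5: leading byte 0xED = 11101101 → 3-byte char #3 = ED 9E 9F.
Offset 8: leading byte 0xE7 = 11100111 → 3-byte char #4 = E7 A3 B5.
Offset 11: leading byte 0xEA = 11101010 → 3-byte char #5 = EA BF B4.
Offset 14: leading byte 0xE0 = 11100000 → 3-byte char #6 = E0 BD 83.
Offset 17: leading byte 0xE0 = 11100000 → 3-byte char #7 = E0 B8 99.
Offset 20: leading byte 0xF4 = 11110100 → 4-byte char #8 = F4 81 85 9D.
Leading byte 0xF4 = 11110100 matches 11110xxx → 4-byte sequence.
Byte 1: 0xF4 = 11110100, payload 100 (3 bits).
Byte 2: 0x81 = 10000001 (10xxxxxx ✓), payload 000001.
Byte 3: 0x85 = 10000101 (10xxxxxx ✓), payload 000101.
Byte 4: 0x9D = 10011101 (10xxxxxx ✓), payload 011101.
Concatenate: 100000001000101011101 = 0x10115D (21 bits → U+10115D).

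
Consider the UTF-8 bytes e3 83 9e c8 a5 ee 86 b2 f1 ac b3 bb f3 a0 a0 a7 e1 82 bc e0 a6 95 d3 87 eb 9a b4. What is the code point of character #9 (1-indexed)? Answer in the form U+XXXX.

U+B6B4

Offset 0: leading byte 0xE3 = 11100011 → 3-byte char #1 = E3 83 9E.
Offset 3: leading byte 0xC8 = 11001000 → 2-byte char #2 = C8 A5.
Offset 5: leading byte 0xEE = 11101110 → 3-byte char #3 = EE 86 B2.
Offset 8: leading byte 0xF1 = 11110001 → 4-byte char #4 = F1 AC B3 BB.
Offset 12: leading byte 0xF3 = 11110011 → 4-byte char #5 = F3 A0 A0 A7.
Offset 16: leading byte 0xE1 = 11100001 → 3-byte char #6 = E1 82 BC.
Offset 19: leading byte 0xE0 = 11100000 → 3-byte char #7 = E0 A6 95.
Offset 22: leading byte 0xD3 = 11010011 → 2-byte char #8 = D3 87.
Offset 24: leading byte 0xEB = 11101011 → 3-byte char #9 = EB 9A B4.
Leading byte 0xEB = 11101011 matches 1110xxxx → 3-byte sequence.
Byte 1: 0xEB = 11101011, payload 1011 (4 bits).
Byte 2: 0x9A = 10011010 (10xxxxxx ✓), payload 011010.
Byte 3: 0xB4 = 10110100 (10xxxxxx ✓), payload 110100.
Concatenate: 1011011010110100 = 0xB6B4 (16 bits → U+B6B4).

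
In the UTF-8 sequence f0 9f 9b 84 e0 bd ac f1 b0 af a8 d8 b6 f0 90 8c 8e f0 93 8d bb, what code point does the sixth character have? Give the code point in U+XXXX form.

U+1337B

Offset 0: leading byte 0xF0 = 11110000 → 4-byte char #1 = F0 9F 9B 84.
Offset 4: leading byte 0xE0 = 11100000 → 3-byte char #2 = E0 BD AC.
Offset 7: leading byte 0xF1 = 11110001 → 4-byte char #3 = F1 B0 AF A8.
Offset 11: leading byte 0xD8 = 11011000 → 2-byte char #4 = D8 B6.
Offset 13: leading byte 0xF0 = 11110000 → 4-byte char #5 = F0 90 8C 8E.
Offset 17: leading byte 0xF0 = 11110000 → 4-byte char #6 = F0 93 8D BB.
Leading byte 0xF0 = 11110000 matches 11110xxx → 4-byte sequence.
Byte 1: 0xF0 = 11110000, payload 000 (3 bits).
Byte 2: 0x93 = 10010011 (10xxxxxx ✓), payload 010011.
Byte 3: 0x8D = 10001101 (10xxxxxx ✓), payload 001101.
Byte 4: 0xBB = 10111011 (10xxxxxx ✓), payload 111011.
Concatenate: 000010011001101111011 = 0x1337B (21 bits → U+1337B).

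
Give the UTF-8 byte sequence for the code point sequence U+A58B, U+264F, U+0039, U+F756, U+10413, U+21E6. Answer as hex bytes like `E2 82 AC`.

U+A58B: 3-byte form → EA 96 8B.
U+264F: 3-byte form → E2 99 8F.
U+0039: 1-byte form → 39.
U+F756: 3-byte form → EF 9D 96.
U+10413: 4-byte form → F0 90 90 93.
U+21E6: 3-byte form → E2 87 A6.
Concatenated (17 bytes): EA 96 8B E2 99 8F 39 EF 9D 96 F0 90 90 93 E2 87 A6.

EA 96 8B E2 99 8F 39 EF 9D 96 F0 90 90 93 E2 87 A6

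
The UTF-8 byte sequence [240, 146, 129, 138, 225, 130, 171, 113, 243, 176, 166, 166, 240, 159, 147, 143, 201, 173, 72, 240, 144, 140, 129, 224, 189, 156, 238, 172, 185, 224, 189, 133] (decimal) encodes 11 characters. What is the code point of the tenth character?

Offset 0: leading byte 0xF0 = 11110000 → 4-byte char #1 = F0 92 81 8A.
Offset 4: leading byte 0xE1 = 11100001 → 3-byte char #2 = E1 82 AB.
Offset 7: leading byte 0x71 = 01110001 → 1-byte char #3 = 71.
Offset 8: leading byte 0xF3 = 11110011 → 4-byte char #4 = F3 B0 A6 A6.
Offset 12: leading byte 0xF0 = 11110000 → 4-byte char #5 = F0 9F 93 8F.
Offset 16: leading byte 0xC9 = 11001001 → 2-byte char #6 = C9 AD.
Offset 18: leading byte 0x48 = 01001000 → 1-byte char #7 = 48.
Offset 19: leading byte 0xF0 = 11110000 → 4-byte char #8 = F0 90 8C 81.
Offset 23: leading byte 0xE0 = 11100000 → 3-byte char #9 = E0 BD 9C.
Offset 26: leading byte 0xEE = 11101110 → 3-byte char #10 = EE AC B9.
Leading byte 0xEE = 11101110 matches 1110xxxx → 3-byte sequence.
Byte 1: 0xEE = 11101110, payload 1110 (4 bits).
Byte 2: 0xAC = 10101100 (10xxxxxx ✓), payload 101100.
Byte 3: 0xB9 = 10111001 (10xxxxxx ✓), payload 111001.
Concatenate: 1110101100111001 = 0xEB39 (16 bits → U+EB39).

U+EB39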